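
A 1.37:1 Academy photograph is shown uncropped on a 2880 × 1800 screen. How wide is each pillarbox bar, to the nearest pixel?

207 px

Since 1.370 < 1.600, the photograph is height-limited.
Content width = 1800 × 1.370 ≈ 2466.00 px.
2880 − 2466.00 = 414.00 px of bars (207.00 each).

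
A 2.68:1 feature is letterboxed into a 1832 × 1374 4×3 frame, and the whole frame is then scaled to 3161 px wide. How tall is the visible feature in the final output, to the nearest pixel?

1179 px

Fitted into 1832×1374, the feature spans the width; its height is 1832 / 2.680 ≈ 683.58 px.
Scaling 1832 → 3161 is ×1.7254, so the height becomes 683.58 × 1.7254 ≈ 1179.48 px.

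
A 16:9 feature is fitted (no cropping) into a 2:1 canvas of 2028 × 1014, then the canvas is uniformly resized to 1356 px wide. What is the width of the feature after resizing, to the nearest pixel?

1205 px

At 2028×1014 the feature is height-limited, so width = 1014 × 16/9 ≈ 1802.67 px.
Resizing to 1356 px wide multiplies everything by 0.6686: 1802.67 → 1205.33 px.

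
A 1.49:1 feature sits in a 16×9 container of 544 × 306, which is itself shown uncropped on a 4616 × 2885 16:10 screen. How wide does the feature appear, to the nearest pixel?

3869 px

Inside the 544×306 canvas the feature is height-limited at 455.94 × 306.00.
Second fit — the 16×9 canvas into 4616×2885 spans the width: 4616.00 × 2596.50 (×8.4853 from 544×306).
So the feature's width is 455.94 × 8.4853 ≈ 3868.78.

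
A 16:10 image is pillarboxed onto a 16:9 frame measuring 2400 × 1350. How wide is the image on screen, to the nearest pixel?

Since 1.600 < 1.778, the image is height-limited.
That makes the image 2160.00 px wide (1350 × 16/10).

2160 px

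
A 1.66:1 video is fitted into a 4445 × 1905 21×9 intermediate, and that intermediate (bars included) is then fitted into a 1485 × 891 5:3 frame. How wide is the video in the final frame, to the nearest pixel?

1.66:1 in 4445×1905: fills the height, so the video is 3162.30 × 1905.00.
21×9 in 1485×891: fills the width, so the intermediate becomes 1485.00 × 636.43 — a scale of ×0.3341.
Applying the same ×0.3341: 3162.30 → 1056.47.

1056 px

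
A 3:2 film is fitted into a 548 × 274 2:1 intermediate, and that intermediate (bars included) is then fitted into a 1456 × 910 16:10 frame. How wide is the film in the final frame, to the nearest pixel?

1092 px

First fit — 3:2 into 548×274 spans the height: 411.00 × 274.00.
The 2:1 canvas is width-limited in 1456×910, giving 1456.00 × 728.00; scale factor 2.6569.
Applying the same ×2.6569: 411.00 → 1092.00.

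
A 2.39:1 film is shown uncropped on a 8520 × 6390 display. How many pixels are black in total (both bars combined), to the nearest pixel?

2.39:1 is wider than 4×3, so it spans the full width.
The film is 8520 / 2.390 ≈ 3564.8536 px tall.
6390 − 3564.8536 = 2825.1464 px of bars.
Across the 8520-px span: 2825.1464 × 8520 ≈ 24070248 px.

24070248 pixels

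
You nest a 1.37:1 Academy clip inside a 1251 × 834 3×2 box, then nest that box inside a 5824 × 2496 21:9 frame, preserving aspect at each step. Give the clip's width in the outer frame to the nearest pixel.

3420 px

Inside the 1251×834 canvas the clip is height-limited at 1142.58 × 834.00.
3×2 in 5824×2496: fills the height, so the intermediate becomes 3744.00 × 2496.00 — a scale of ×2.9928.
Applying the same ×2.9928: 1142.58 → 3419.52.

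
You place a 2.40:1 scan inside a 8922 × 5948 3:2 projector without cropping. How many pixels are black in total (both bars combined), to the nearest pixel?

2.40:1 (2.400) > 3:2 (1.500), so the scan fills the width.
The scan is 8922 / 2.400 ≈ 3717.5000 px tall.
Leftover height: 5948 − 3717.5000 = 2230.5000 px.
Across the 8922-px span: 2230.5000 × 8922 ≈ 19900521 px.

19900521 pixels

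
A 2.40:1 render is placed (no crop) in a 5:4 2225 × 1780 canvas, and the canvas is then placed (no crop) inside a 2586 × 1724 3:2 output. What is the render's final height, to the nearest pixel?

898 px

Inside the 2225×1780 canvas the render is width-limited at 2225.00 × 927.08.
The 5:4 canvas is height-limited in 2586×1724, giving 2155.00 × 1724.00; scale factor 0.9685.
The render scales with it: height 927.08 × 0.9685 ≈ 897.92.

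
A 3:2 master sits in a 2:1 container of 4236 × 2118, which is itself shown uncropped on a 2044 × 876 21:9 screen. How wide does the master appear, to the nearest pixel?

1314 px

First fit — 3:2 into 4236×2118 spans the height: 3177.00 × 2118.00.
2:1 in 2044×876: fills the height, so the intermediate becomes 1752.00 × 876.00 — a scale of ×0.4136.
Applying the same ×0.4136: 3177.00 → 1314.00.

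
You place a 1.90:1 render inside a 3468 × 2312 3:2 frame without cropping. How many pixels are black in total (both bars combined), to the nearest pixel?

1688003 pixels

1.90:1 is wider than 3:2, so it spans the full width.
The render is 3468 / 1.900 ≈ 1825.2632 px tall.
Black = 2312 − 1825.2632 = 486.7368 px.
Across the 3468-px span: 486.7368 × 3468 ≈ 1688003 px.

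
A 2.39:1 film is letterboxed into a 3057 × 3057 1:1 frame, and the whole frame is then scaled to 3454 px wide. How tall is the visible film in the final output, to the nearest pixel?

1445 px

At 3057×3057 the film is width-limited, so height = 3057 / 2.390 ≈ 1279.08 px.
Resizing to 3454 px wide multiplies everything by 1.1299: 1279.08 → 1445.19 px.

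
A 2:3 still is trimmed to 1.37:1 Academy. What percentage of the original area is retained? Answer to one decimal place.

48.7%

The width stays; only height is cut (since 1.37:1 Academy is wider than 2:3).
Fraction kept = (0.667)/(1.370) ≈ 48.66%.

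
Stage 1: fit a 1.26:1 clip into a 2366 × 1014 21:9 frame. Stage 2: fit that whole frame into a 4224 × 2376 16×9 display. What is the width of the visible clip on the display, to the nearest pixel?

2281 px

First fit — 1.26:1 into 2366×1014 spans the height: 1277.64 × 1014.00.
The 21:9 canvas is width-limited in 4224×2376, giving 4224.00 × 1810.29; scale factor 1.7853.
Applying the same ×1.7853: 1277.64 → 2280.96.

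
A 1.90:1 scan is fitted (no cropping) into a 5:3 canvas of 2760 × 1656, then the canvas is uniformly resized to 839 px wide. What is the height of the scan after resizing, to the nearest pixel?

In the 2760×1656 frame the scan fills the width: height = 2760 / 1.900 ≈ 1452.63 px.
Scaling 2760 → 839 is ×0.3040, so the height becomes 1452.63 × 0.3040 ≈ 441.58 px.

442 px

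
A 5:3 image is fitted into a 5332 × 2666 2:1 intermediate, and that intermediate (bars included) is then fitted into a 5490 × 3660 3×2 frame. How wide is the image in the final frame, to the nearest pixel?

Inside the 5332×2666 canvas the image is height-limited at 4443.33 × 2666.00.
Second fit — the 2:1 canvas into 5490×3660 spans the width: 5490.00 × 2745.00 (×1.0296 from 5332×2666).
So the image's width is 4443.33 × 1.0296 ≈ 4575.00.

4575 px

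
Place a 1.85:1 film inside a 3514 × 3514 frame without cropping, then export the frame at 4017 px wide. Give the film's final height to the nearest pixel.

2171 px

At 3514×3514 the film is width-limited, so height = 3514 / 1.850 ≈ 1899.46 px.
Scaling 3514 → 4017 is ×1.1431, so the height becomes 1899.46 × 1.1431 ≈ 2171.35 px.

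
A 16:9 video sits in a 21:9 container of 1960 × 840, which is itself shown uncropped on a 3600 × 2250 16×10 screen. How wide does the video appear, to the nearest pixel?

2743 px

16:9 in 1960×840: fills the height, so the video is 1493.33 × 840.00.
The 21:9 canvas is width-limited in 3600×2250, giving 3600.00 × 1542.86; scale factor 1.8367.
So the video's width is 1493.33 × 1.8367 ≈ 2742.86.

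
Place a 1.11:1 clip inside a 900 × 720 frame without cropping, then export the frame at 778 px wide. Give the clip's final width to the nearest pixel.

At 900×720 the clip is height-limited, so width = 720 × 1.110 ≈ 799.20 px.
Resizing to 778 px wide multiplies everything by 0.8644: 799.20 → 690.86 px.

691 px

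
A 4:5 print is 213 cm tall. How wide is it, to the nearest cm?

At 4:5, 213 × 4/5 ≈ 170.40.

170 cm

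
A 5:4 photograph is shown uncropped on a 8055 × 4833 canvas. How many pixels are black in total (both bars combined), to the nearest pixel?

5:4 is narrower than 5:3, so it spans the full height.
That makes the image 6041.2500 px wide (4833 × 5/4).
Black = 8055 − 6041.2500 = 2013.7500 px.
Bar area = 2013.7500 × 4833 ≈ 9732454 px.

9732454 pixels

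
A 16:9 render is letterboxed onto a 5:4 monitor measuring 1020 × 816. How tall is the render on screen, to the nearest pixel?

Since 1.778 > 1.250, the render is width-limited.
The render is 1020 × 9/16 ≈ 573.75 px tall.

574 px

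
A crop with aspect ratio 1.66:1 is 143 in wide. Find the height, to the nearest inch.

86 in

143 / 1.660 = 86.14.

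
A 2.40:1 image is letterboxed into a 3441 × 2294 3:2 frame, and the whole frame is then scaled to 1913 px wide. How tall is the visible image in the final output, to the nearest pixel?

In the 3441×2294 frame the image fills the width: height = 3441 / 2.400 ≈ 1433.75 px.
Resizing to 1913 px wide multiplies everything by 0.5559: 1433.75 → 797.08 px.

797 px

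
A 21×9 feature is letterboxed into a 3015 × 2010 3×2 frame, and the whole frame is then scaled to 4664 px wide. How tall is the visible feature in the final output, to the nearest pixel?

1999 px

In the 3015×2010 frame the feature fills the width: height = 3015 × 9/21 ≈ 1292.14 px.
The frame scales by 4664/3015 = 1.5469; 1292.14 × 1.5469 ≈ 1998.86 px.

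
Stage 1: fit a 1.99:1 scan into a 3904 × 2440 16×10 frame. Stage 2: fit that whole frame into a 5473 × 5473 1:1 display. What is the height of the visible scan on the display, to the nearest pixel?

2750 px

First fit — 1.99:1 into 3904×2440 spans the width: 3904.00 × 1961.81.
Second fit — the 16×10 canvas into 5473×5473 spans the width: 5473.00 × 3420.62 (×1.4019 from 3904×2440).
The scan scales with it: height 1961.81 × 1.4019 ≈ 2750.25.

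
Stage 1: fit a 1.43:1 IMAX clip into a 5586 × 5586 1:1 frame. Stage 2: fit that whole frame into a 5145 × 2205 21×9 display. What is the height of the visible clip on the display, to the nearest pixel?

1542 px

Inside the 5586×5586 canvas the clip is width-limited at 5586.00 × 3906.29.
Second fit — the 1:1 canvas into 5145×2205 spans the height: 2205.00 × 2205.00 (×0.3947 from 5586×5586).
The clip scales with it: height 3906.29 × 0.3947 ≈ 1541.96.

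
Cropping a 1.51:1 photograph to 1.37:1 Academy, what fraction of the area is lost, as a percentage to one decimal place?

9.3%

The height stays; only width is cut (since 1.37:1 Academy is narrower than 1.51:1).
Area ratio = (1.370)/(1.510) = 90.73%; the remaining 9.27% is cropped out.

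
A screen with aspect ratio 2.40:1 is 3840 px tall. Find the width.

9216 px

3840 × 2.400 = 9216.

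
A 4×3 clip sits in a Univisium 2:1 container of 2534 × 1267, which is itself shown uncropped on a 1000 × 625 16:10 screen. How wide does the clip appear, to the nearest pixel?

667 px

Inside the 2534×1267 canvas the clip is height-limited at 1689.33 × 1267.00.
Second fit — the Univisium 2:1 canvas into 1000×625 spans the width: 1000.00 × 500.00 (×0.3946 from 2534×1267).
Applying the same ×0.3946: 1689.33 → 666.67.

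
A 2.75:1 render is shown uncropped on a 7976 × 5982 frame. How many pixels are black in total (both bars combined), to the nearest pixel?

24579132 pixels

2.75:1 is wider than 4:3, so it spans the full width.
The render is 7976 / 2.750 ≈ 2900.3636 px tall.
Black = 5982 − 2900.3636 = 3081.6364 px.
Across the 7976-px span: 3081.6364 × 7976 ≈ 24579132 px.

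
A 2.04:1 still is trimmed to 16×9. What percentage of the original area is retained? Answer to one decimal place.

87.1%

16×9 is narrower than 2.04:1, so the crop keeps the full height and trims the width.
(1.778)/(2.040) ≈ 0.871 of the area survives.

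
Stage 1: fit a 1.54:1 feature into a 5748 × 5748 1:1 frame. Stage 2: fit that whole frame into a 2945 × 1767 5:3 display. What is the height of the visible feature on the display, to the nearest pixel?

1147 px

1.54:1 in 5748×5748: fills the width, so the feature is 5748.00 × 3732.47.
1:1 in 2945×1767: fills the height, so the intermediate becomes 1767.00 × 1767.00 — a scale of ×0.3074.
The feature scales with it: height 3732.47 × 0.3074 ≈ 1147.40.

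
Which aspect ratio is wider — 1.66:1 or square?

1.66 and square = 1; 1.66 > 1.

1.66:1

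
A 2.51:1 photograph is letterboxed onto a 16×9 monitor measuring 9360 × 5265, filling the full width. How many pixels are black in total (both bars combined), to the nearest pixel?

The photograph is 9360 / 2.510 ≈ 3729.0837 px tall.
5265 − 3729.0837 = 1535.9163 px of bars.
Across the 9360-px span: 1535.9163 × 9360 ≈ 14376177 px.

14376177 pixels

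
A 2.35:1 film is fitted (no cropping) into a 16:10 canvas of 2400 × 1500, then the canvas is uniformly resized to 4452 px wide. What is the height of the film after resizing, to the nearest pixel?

Fitted into 2400×1500, the film spans the width; its height is 2400 / 2.350 ≈ 1021.28 px.
The frame scales by 4452/2400 = 1.8550; 1021.28 × 1.8550 ≈ 1894.47 px.

1894 px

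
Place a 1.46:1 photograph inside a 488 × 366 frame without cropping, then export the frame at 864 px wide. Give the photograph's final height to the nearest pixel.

Fitted into 488×366, the photograph spans the width; its height is 488 / 1.460 ≈ 334.25 px.
Scaling 488 → 864 is ×1.7705, so the height becomes 334.25 × 1.7705 ≈ 591.78 px.

592 px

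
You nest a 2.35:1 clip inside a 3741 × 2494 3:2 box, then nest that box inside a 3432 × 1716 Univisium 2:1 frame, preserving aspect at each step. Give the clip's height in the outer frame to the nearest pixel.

1095 px

2.35:1 in 3741×2494: fills the width, so the clip is 3741.00 × 1591.91.
Second fit — the 3:2 canvas into 3432×1716 spans the height: 2574.00 × 1716.00 (×0.6881 from 3741×2494).
The clip scales with it: height 1591.91 × 0.6881 ≈ 1095.32.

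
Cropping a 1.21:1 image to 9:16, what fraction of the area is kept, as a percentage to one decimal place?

Going from 1.21:1 to 9:16 means cutting width while keeping height.
(0.562)/(1.210) ≈ 0.465 of the area survives.

46.5%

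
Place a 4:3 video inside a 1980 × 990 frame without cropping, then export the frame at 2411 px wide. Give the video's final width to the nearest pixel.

Fitted into 1980×990, the video spans the height; its width is 990 × 4/3 ≈ 1320.00 px.
Resizing to 2411 px wide multiplies everything by 1.2177: 1320.00 → 1607.33 px.

1607 px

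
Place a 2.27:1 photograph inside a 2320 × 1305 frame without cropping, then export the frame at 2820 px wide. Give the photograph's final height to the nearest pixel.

1242 px

At 2320×1305 the photograph is width-limited, so height = 2320 / 2.270 ≈ 1022.03 px.
Resizing to 2820 px wide multiplies everything by 1.2155: 1022.03 → 1242.29 px.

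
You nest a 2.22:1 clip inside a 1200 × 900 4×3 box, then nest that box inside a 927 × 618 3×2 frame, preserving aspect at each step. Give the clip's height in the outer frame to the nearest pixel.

First fit — 2.22:1 into 1200×900 spans the width: 1200.00 × 540.54.
The 4×3 canvas is height-limited in 927×618, giving 824.00 × 618.00; scale factor 0.6867.
The clip scales with it: height 540.54 × 0.6867 ≈ 371.17.

371 px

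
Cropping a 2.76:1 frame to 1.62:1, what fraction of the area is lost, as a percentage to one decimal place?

1.62:1 is narrower than 2.76:1, so the crop keeps the full height and trims the width.
(1.620)/(2.760) ≈ 0.587 of the area survives, leaving 41.30% discarded.

41.3%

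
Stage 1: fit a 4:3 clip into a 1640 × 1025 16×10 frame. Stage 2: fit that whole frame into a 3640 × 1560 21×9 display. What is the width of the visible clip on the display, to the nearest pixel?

2080 px

4:3 in 1640×1025: fills the height, so the clip is 1366.67 × 1025.00.
16×10 in 3640×1560: fills the height, so the intermediate becomes 2496.00 × 1560.00 — a scale of ×1.5220.
The clip scales with it: width 1366.67 × 1.5220 ≈ 2080.00.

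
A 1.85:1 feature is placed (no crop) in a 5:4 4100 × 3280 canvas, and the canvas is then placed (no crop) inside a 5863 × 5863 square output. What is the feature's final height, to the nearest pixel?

First fit — 1.85:1 into 4100×3280 spans the width: 4100.00 × 2216.22.
Second fit — the 5:4 canvas into 5863×5863 spans the width: 5863.00 × 4690.40 (×1.4300 from 4100×3280).
So the feature's height is 2216.22 × 1.4300 ≈ 3169.19.

3169 px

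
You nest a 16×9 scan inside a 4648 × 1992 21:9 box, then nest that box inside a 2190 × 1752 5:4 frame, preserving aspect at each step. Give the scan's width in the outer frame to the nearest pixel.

1669 px

16×9 in 4648×1992: fills the height, so the scan is 3541.33 × 1992.00.
The 21:9 canvas is width-limited in 2190×1752, giving 2190.00 × 938.57; scale factor 0.4712.
So the scan's width is 3541.33 × 0.4712 ≈ 1668.57.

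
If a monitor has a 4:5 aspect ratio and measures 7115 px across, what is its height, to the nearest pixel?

8894 px

7115 × 5/4 = 8893.75.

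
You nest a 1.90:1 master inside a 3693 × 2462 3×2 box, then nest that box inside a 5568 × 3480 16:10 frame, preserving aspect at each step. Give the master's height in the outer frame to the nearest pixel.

First fit — 1.90:1 into 3693×2462 spans the width: 3693.00 × 1943.68.
3×2 in 5568×3480: fills the height, so the intermediate becomes 5220.00 × 3480.00 — a scale of ×1.4135.
The master scales with it: height 1943.68 × 1.4135 ≈ 2747.37.

2747 px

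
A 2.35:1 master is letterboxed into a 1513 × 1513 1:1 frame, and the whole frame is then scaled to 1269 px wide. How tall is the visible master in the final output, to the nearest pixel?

Fitted into 1513×1513, the master spans the width; its height is 1513 / 2.350 ≈ 643.83 px.
The frame scales by 1269/1513 = 0.8387; 643.83 × 0.8387 ≈ 540.00 px.

540 px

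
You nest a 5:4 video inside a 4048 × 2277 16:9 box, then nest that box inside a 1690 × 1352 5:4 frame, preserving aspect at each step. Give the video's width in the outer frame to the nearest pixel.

Inside the 4048×2277 canvas the video is height-limited at 2846.25 × 2277.00.
16:9 in 1690×1352: fills the width, so the intermediate becomes 1690.00 × 950.62 — a scale of ×0.4175.
So the video's width is 2846.25 × 0.4175 ≈ 1188.28.

1188 px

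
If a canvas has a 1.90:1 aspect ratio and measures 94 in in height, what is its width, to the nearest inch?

179 in

At 1.90:1, 94 × 1.900 ≈ 178.60.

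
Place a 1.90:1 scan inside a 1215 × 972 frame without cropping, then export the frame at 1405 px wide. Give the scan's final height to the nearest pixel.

739 px

Fitted into 1215×972, the scan spans the width; its height is 1215 / 1.900 ≈ 639.47 px.
Scaling 1215 → 1405 is ×1.1564, so the height becomes 639.47 × 1.1564 ≈ 739.47 px.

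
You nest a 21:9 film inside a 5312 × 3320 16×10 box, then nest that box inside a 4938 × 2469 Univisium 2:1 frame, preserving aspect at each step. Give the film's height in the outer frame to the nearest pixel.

1693 px

First fit — 21:9 into 5312×3320 spans the width: 5312.00 × 2276.57.
The 16×10 canvas is height-limited in 4938×2469, giving 3950.40 × 2469.00; scale factor 0.7437.
So the film's height is 2276.57 × 0.7437 ≈ 1693.03.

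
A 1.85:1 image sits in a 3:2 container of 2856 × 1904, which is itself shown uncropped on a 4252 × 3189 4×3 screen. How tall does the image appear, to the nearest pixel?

2298 px

First fit — 1.85:1 into 2856×1904 spans the width: 2856.00 × 1543.78.
The 3:2 canvas is width-limited in 4252×3189, giving 4252.00 × 2834.67; scale factor 1.4888.
So the image's height is 1543.78 × 1.4888 ≈ 2298.38.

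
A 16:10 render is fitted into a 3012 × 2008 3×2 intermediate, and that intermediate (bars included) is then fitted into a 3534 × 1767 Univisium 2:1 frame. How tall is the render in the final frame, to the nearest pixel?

1657 px

16:10 in 3012×2008: fills the width, so the render is 3012.00 × 1882.50.
3×2 in 3534×1767: fills the height, so the intermediate becomes 2650.50 × 1767.00 — a scale of ×0.8800.
Applying the same ×0.8800: 1882.50 → 1656.56.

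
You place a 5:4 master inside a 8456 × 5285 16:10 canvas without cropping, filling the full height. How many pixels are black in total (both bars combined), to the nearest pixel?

9775929 pixels

Content width = 5285 × 5/4 ≈ 6606.2500 px.
Leftover width: 8456 − 6606.2500 = 1849.7500 px.
Across the 5285-px span: 1849.7500 × 5285 ≈ 9775929 px.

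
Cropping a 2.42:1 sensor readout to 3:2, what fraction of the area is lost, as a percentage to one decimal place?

The height stays; only width is cut (since 3:2 is narrower than 2.42:1).
Fraction kept = (1.500)/(2.420) ≈ 61.98%, so 38.02% is lost.

38.0%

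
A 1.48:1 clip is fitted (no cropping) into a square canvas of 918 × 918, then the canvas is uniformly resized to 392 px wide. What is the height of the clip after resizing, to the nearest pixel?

265 px

At 918×918 the clip is width-limited, so height = 918 / 1.480 ≈ 620.27 px.
Scaling 918 → 392 is ×0.4270, so the height becomes 620.27 × 0.4270 ≈ 264.86 px.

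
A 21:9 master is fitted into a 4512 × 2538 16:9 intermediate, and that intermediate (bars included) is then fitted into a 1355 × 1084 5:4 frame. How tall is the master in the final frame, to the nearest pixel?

581 px

First fit — 21:9 into 4512×2538 spans the width: 4512.00 × 1933.71.
The 16:9 canvas is width-limited in 1355×1084, giving 1355.00 × 762.19; scale factor 0.3003.
So the master's height is 1933.71 × 0.3003 ≈ 580.71.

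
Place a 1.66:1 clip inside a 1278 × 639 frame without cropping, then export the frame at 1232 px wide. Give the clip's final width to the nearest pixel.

1023 px

At 1278×639 the clip is height-limited, so width = 639 × 1.660 ≈ 1060.74 px.
Resizing to 1232 px wide multiplies everything by 0.9640: 1060.74 → 1022.56 px.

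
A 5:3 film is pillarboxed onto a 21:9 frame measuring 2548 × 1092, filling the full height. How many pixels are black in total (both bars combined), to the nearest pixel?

Content width = 1092 × 5/3 ≈ 1820.0000 px.
Black = 2548 − 1820.0000 = 728.0000 px.
Across the 1092-px span: 728.0000 × 1092 ≈ 794976 px.

794976 pixels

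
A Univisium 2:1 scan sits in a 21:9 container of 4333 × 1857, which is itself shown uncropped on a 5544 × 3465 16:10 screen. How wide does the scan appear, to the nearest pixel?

4752 px

Univisium 2:1 in 4333×1857: fills the height, so the scan is 3714.00 × 1857.00.
The 21:9 canvas is width-limited in 5544×3465, giving 5544.00 × 2376.00; scale factor 1.2795.
The scan scales with it: width 3714.00 × 1.2795 ≈ 4752.00.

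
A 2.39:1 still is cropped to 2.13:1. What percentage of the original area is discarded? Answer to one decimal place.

10.9%

2.13:1 is narrower than 2.39:1, so the crop keeps the full height and trims the width.
Area ratio = (2.130)/(2.390) = 89.12%; the remaining 10.88% is cropped out.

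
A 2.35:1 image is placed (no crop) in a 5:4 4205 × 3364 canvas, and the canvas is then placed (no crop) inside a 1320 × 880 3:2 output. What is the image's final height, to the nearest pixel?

2.35:1 in 4205×3364: fills the width, so the image is 4205.00 × 1789.36.
The 5:4 canvas is height-limited in 1320×880, giving 1100.00 × 880.00; scale factor 0.2616.
Applying the same ×0.2616: 1789.36 → 468.09.

468 px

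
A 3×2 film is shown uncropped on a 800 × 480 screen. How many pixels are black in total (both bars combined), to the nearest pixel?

Since 1.500 < 1.667, the film is height-limited.
That makes the image 720.0000 px wide (480 × 3/2).
Leftover width: 800 − 720.0000 = 80.0000 px.
Across the 480-px span: 80.0000 × 480 ≈ 38400 px.

38400 pixels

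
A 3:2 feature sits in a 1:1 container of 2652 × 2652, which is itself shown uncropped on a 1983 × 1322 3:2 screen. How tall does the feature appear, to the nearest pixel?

881 px

3:2 in 2652×2652: fills the width, so the feature is 2652.00 × 1768.00.
Second fit — the 1:1 canvas into 1983×1322 spans the height: 1322.00 × 1322.00 (×0.4985 from 2652×2652).
Applying the same ×0.4985: 1768.00 → 881.33.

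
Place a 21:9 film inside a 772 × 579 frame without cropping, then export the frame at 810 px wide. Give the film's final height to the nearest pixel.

In the 772×579 frame the film fills the width: height = 772 × 9/21 ≈ 330.86 px.
The frame scales by 810/772 = 1.0492; 330.86 × 1.0492 ≈ 347.14 px.

347 px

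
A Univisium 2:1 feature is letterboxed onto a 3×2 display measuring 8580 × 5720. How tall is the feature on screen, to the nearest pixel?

Since 2.000 > 1.500, the feature is width-limited.
The feature is 8580 × 1/2 ≈ 4290.00 px tall.

4290 px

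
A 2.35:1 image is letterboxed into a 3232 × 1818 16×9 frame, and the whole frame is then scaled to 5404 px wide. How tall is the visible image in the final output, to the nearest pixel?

2300 px

Fitted into 3232×1818, the image spans the width; its height is 3232 / 2.350 ≈ 1375.32 px.
Resizing to 5404 px wide multiplies everything by 1.6720: 1375.32 → 2299.57 px.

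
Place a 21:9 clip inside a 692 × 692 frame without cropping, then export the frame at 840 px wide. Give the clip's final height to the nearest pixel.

In the 692×692 frame the clip fills the width: height = 692 × 9/21 ≈ 296.57 px.
Scaling 692 → 840 is ×1.2139, so the height becomes 296.57 × 1.2139 ≈ 360.00 px.

360 px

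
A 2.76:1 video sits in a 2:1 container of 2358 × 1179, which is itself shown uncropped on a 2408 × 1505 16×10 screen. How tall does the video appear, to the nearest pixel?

2.76:1 in 2358×1179: fills the width, so the video is 2358.00 × 854.35.
2:1 in 2408×1505: fills the width, so the intermediate becomes 2408.00 × 1204.00 — a scale of ×1.0212.
Applying the same ×1.0212: 854.35 → 872.46.

872 px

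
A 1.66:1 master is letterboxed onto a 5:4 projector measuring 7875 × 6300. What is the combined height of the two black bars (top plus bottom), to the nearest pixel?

1.66:1 is wider than 5:4, so it spans the full width.
That makes the image 4743.98 px tall (7875 / 1.660).
6300 − 4743.98 = 1556.02 px of bars.

1556 px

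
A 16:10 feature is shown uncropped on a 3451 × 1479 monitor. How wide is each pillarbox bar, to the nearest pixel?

542 px

16:10 is narrower than 21×9, so it spans the full height.
Content width = 1479 × 16/10 ≈ 2366.40 px.
Leftover width: 3451 − 2366.40 = 1084.60 px → 542.30 each side.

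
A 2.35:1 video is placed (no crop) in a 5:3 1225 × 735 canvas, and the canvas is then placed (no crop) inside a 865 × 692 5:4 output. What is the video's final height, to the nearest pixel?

368 px

2.35:1 in 1225×735: fills the width, so the video is 1225.00 × 521.28.
5:3 in 865×692: fills the width, so the intermediate becomes 865.00 × 519.00 — a scale of ×0.7061.
Applying the same ×0.7061: 521.28 → 368.09.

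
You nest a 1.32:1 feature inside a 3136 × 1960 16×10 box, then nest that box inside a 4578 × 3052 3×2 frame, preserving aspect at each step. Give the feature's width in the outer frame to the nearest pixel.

3777 px

1.32:1 in 3136×1960: fills the height, so the feature is 2587.20 × 1960.00.
16×10 in 4578×3052: fills the width, so the intermediate becomes 4578.00 × 2861.25 — a scale of ×1.4598.
The feature scales with it: width 2587.20 × 1.4598 ≈ 3776.85.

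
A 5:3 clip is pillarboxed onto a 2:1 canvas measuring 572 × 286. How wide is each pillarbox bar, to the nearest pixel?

5:3 (1.667) < 2:1 (2.000), so the clip fills the height.
The clip is 286 × 5/3 ≈ 476.67 px wide.
572 − 476.67 = 95.33 px of bars (47.67 each).

48 px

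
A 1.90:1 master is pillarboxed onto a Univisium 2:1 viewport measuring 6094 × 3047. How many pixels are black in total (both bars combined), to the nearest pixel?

1.90:1 is narrower than Univisium 2:1, so it spans the full height.
That makes the image 5789.3000 px wide (3047 × 1.900).
Leftover width: 6094 − 5789.3000 = 304.7000 px.
Across the 3047-px span: 304.7000 × 3047 ≈ 928421 px.

928421 pixels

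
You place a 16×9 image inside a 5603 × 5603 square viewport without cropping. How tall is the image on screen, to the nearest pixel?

16×9 (1.778) > square (1.000), so the image fills the width.
The image is 5603 × 9/16 ≈ 3151.69 px tall.

3152 px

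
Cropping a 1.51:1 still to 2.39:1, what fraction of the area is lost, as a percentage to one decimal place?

36.8%

Going from 1.51:1 to 2.39:1 means cutting height while keeping width.
(1.510)/(2.390) ≈ 0.632 of the area survives, leaving 36.82% discarded.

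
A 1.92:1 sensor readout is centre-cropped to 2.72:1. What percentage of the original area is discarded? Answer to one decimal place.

29.4%

Going from 1.92:1 to 2.72:1 means cutting height while keeping width.
Area ratio = (1.920)/(2.720) = 70.59%; the remaining 29.41% is cropped out.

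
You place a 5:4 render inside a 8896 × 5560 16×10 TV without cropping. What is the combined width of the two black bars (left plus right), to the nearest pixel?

1946 px

5:4 is narrower than 16×10, so it spans the full height.
Content width = 5560 × 5/4 ≈ 6950.00 px.
Leftover width: 8896 − 6950.00 = 1946.00 px.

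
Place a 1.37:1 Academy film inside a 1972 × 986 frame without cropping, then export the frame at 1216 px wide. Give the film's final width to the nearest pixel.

833 px

In the 1972×986 frame the film fills the height: width = 986 × 1.370 ≈ 1350.82 px.
Resizing to 1216 px wide multiplies everything by 0.6166: 1350.82 → 832.96 px.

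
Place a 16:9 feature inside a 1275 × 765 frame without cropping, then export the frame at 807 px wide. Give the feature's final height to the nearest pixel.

At 1275×765 the feature is width-limited, so height = 1275 × 9/16 ≈ 717.19 px.
Scaling 1275 → 807 is ×0.6329, so the height becomes 717.19 × 0.6329 ≈ 453.94 px.

454 px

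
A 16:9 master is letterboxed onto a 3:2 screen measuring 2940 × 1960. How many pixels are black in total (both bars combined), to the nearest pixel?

900375 pixels

16:9 is wider than 3:2, so it spans the full width.
That makes the image 1653.7500 px tall (2940 × 9/16).
1960 − 1653.7500 = 306.2500 px of bars.
That's 306.2500 × 2940 ≈ 900375 black pixels.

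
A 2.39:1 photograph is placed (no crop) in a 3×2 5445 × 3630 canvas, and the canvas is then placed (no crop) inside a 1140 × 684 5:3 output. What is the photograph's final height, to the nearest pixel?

429 px

Inside the 5445×3630 canvas the photograph is width-limited at 5445.00 × 2278.24.
Second fit — the 3×2 canvas into 1140×684 spans the height: 1026.00 × 684.00 (×0.1884 from 5445×3630).
The photograph scales with it: height 2278.24 × 0.1884 ≈ 429.29.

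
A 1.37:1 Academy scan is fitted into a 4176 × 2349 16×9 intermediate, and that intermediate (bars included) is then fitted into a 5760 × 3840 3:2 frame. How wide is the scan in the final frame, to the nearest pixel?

First fit — 1.37:1 Academy into 4176×2349 spans the height: 3218.13 × 2349.00.
The 16×9 canvas is width-limited in 5760×3840, giving 5760.00 × 3240.00; scale factor 1.3793.
The scan scales with it: width 3218.13 × 1.3793 ≈ 4438.80.

4439 px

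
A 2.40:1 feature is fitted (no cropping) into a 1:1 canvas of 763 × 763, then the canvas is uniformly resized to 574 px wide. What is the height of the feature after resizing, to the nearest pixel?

239 px

In the 763×763 frame the feature fills the width: height = 763 / 2.400 ≈ 317.92 px.
Resizing to 574 px wide multiplies everything by 0.7523: 317.92 → 239.17 px.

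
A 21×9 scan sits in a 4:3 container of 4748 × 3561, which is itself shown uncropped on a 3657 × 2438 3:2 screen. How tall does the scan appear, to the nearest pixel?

1393 px

Inside the 4748×3561 canvas the scan is width-limited at 4748.00 × 2034.86.
The 4:3 canvas is height-limited in 3657×2438, giving 3250.67 × 2438.00; scale factor 0.6846.
Applying the same ×0.6846: 2034.86 → 1393.14.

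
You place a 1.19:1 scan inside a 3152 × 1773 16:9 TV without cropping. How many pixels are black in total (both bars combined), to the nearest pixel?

1.19:1 (1.190) < 16:9 (1.778), so the scan fills the height.
Content width = 1773 × 1.190 ≈ 2109.8700 px.
3152 − 2109.8700 = 1042.1300 px of bars.
Across the 1773-px span: 1042.1300 × 1773 ≈ 1847696 px.

1847696 pixels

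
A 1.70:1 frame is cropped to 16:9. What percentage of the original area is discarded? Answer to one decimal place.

The width stays; only height is cut (since 16:9 is wider than 1.70:1).
Fraction kept = (1.700)/(1.778) ≈ 95.62%, so 4.38% is lost.

4.4%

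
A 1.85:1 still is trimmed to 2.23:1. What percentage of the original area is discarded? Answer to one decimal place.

17.0%

The width stays; only height is cut (since 2.23:1 is wider than 1.85:1).
Fraction kept = (1.850)/(2.230) ≈ 82.96%, so 17.04% is lost.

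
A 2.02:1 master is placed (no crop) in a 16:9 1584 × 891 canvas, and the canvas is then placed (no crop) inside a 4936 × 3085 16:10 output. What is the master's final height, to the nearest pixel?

2444 px

2.02:1 in 1584×891: fills the width, so the master is 1584.00 × 784.16.
Second fit — the 16:9 canvas into 4936×3085 spans the width: 4936.00 × 2776.50 (×3.1162 from 1584×891).
So the master's height is 784.16 × 3.1162 ≈ 2443.56.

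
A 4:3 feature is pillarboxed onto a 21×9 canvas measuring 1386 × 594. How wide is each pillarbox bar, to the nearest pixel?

Since 1.333 < 2.333, the feature is height-limited.
That makes the image 792.00 px wide (594 × 4/3).
Leftover width: 1386 − 792.00 = 594.00 px → 297.00 each side.

297 px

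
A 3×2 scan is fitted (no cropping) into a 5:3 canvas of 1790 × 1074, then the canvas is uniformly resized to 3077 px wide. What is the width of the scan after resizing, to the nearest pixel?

In the 1790×1074 frame the scan fills the height: width = 1074 × 3/2 ≈ 1611.00 px.
Scaling 1790 → 3077 is ×1.7190, so the width becomes 1611.00 × 1.7190 ≈ 2769.30 px.

2769 px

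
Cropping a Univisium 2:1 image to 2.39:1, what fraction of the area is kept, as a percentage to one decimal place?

Going from Univisium 2:1 to 2.39:1 means cutting height while keeping width.
Area ratio = (2.000)/(2.390) = 83.68% retained.

83.7%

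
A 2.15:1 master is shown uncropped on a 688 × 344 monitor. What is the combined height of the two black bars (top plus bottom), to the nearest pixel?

24 px

Since 2.150 > 2.000, the master is width-limited.
That makes the image 320.00 px tall (688 / 2.150).
Black = 344 − 320.00 = 24.00 px.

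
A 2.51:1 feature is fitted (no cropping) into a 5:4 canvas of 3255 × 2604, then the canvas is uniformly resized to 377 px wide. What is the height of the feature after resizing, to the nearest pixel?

At 3255×2604 the feature is width-limited, so height = 3255 / 2.510 ≈ 1296.81 px.
The frame scales by 377/3255 = 0.1158; 1296.81 × 0.1158 ≈ 150.20 px.

150 px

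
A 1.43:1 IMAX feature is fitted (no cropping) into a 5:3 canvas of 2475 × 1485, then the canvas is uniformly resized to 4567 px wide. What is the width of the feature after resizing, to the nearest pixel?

In the 2475×1485 frame the feature fills the height: width = 1485 × 1.430 ≈ 2123.55 px.
Resizing to 4567 px wide multiplies everything by 1.8453: 2123.55 → 3918.49 px.

3918 px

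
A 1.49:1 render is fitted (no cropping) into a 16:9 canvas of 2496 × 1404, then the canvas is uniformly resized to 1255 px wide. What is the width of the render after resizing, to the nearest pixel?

At 2496×1404 the render is height-limited, so width = 1404 × 1.490 ≈ 2091.96 px.
Resizing to 1255 px wide multiplies everything by 0.5028: 2091.96 → 1051.85 px.

1052 px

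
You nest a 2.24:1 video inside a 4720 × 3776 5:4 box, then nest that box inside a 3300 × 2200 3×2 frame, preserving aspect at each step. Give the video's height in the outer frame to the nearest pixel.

1228 px

Inside the 4720×3776 canvas the video is width-limited at 4720.00 × 2107.14.
The 5:4 canvas is height-limited in 3300×2200, giving 2750.00 × 2200.00; scale factor 0.5826.
The video scales with it: height 2107.14 × 0.5826 ≈ 1227.68.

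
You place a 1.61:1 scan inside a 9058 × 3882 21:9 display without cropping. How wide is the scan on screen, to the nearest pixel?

1.61:1 (1.610) < 21:9 (2.333), so the scan fills the height.
Content width = 3882 × 1.610 ≈ 6250.02 px.

6250 px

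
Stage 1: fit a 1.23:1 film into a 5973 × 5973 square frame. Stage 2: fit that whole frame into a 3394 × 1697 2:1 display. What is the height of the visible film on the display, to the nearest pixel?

First fit — 1.23:1 into 5973×5973 spans the width: 5973.00 × 4856.10.
square in 3394×1697: fills the height, so the intermediate becomes 1697.00 × 1697.00 — a scale of ×0.2841.
The film scales with it: height 4856.10 × 0.2841 ≈ 1379.67.

1380 px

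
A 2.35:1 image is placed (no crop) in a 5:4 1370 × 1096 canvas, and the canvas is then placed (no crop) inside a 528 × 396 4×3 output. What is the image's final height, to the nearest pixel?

211 px

2.35:1 in 1370×1096: fills the width, so the image is 1370.00 × 582.98.
5:4 in 528×396: fills the height, so the intermediate becomes 495.00 × 396.00 — a scale of ×0.3613.
The image scales with it: height 582.98 × 0.3613 ≈ 210.64.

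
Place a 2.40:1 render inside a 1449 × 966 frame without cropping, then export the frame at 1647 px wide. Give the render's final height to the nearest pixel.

686 px

At 1449×966 the render is width-limited, so height = 1449 / 2.400 ≈ 603.75 px.
Scaling 1449 → 1647 is ×1.1366, so the height becomes 603.75 × 1.1366 ≈ 686.25 px.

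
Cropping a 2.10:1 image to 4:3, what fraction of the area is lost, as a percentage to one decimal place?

Going from 2.10:1 to 4:3 means cutting width while keeping height.
(1.333)/(2.100) ≈ 0.635 of the area survives, leaving 36.51% discarded.

36.5%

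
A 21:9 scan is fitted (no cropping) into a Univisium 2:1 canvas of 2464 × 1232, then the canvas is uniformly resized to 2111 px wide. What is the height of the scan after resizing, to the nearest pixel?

905 px

In the 2464×1232 frame the scan fills the width: height = 2464 × 9/21 ≈ 1056.00 px.
The frame scales by 2111/2464 = 0.8567; 1056.00 × 0.8567 ≈ 904.71 px.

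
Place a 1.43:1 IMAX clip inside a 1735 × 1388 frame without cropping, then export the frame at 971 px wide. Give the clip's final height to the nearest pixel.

In the 1735×1388 frame the clip fills the width: height = 1735 / 1.430 ≈ 1213.29 px.
Scaling 1735 → 971 is ×0.5597, so the height becomes 1213.29 × 0.5597 ≈ 679.02 px.

679 px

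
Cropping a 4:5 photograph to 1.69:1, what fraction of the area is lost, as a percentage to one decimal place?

1.69:1 is wider than 4:5, so the crop keeps the full width and trims the height.
Fraction kept = (0.800)/(1.690) ≈ 47.34%, so 52.66% is lost.

52.7%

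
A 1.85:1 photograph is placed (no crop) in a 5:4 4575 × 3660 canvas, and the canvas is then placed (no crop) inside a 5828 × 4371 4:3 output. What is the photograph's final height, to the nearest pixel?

First fit — 1.85:1 into 4575×3660 spans the width: 4575.00 × 2472.97.
The 5:4 canvas is height-limited in 5828×4371, giving 5463.75 × 4371.00; scale factor 1.1943.
Applying the same ×1.1943: 2472.97 → 2953.38.

2953 px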